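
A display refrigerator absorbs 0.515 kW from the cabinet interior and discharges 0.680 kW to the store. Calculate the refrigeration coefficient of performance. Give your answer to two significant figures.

3.1

The first law gives Q̇_H = Q̇_C + Ẇ, so the three rates are Q̇_C = 0.5150, Q̇_H = 0.6800, Ẇ = 0.1650 kW.
COP_R = Q̇_C/Ẇ = 0.5150/0.1650 = 3.121.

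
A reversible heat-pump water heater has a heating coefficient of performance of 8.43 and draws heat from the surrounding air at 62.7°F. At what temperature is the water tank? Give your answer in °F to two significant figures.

130 °F

COP_HP = T_H/(T_H − T_C) rearranges to T_H = COP·T_C/(COP − 1).
With T_C = 290.21 K, T_H = 8.43 × 290.21/7.430 = 329.26 K.
Converting, 329.26 K = 133.01°F.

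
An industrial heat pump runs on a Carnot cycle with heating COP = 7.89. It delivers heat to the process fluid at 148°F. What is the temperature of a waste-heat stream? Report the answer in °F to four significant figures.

COP_HP = T_H/(T_H − T_C) gives T_H − T_C = T_H/COP.
With T_H = 337.59 K, T_C = 337.59 × (1 − 1/7.89) = 294.81 K.
Converting, 294.81 K = 70.98°F.

70.98 °F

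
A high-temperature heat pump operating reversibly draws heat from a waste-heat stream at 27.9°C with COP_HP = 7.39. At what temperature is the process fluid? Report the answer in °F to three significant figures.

COP_HP = T_H/(T_H − T_C) rearranges to T_H = COP·T_C/(COP − 1).
With T_C = 301.05 K, T_H = 7.39 × 301.05/6.390 = 348.16 K.
Converting, 348.16 K = 167.02°F.

167 °F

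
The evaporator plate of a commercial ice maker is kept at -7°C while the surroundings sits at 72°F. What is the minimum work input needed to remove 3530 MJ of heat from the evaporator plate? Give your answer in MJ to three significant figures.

In absolute terms T_C = 266.15 K and T_H = 295.37 K, so ΔT = 29.22 K.
The reversible limit is COP_R = T_C/ΔT = 9.108, so W_min = Q_C/COP = Q_C·ΔT/T_C.
W_min = 3530 × 29.22/266.15 = 387.6 MJ.

388 MJ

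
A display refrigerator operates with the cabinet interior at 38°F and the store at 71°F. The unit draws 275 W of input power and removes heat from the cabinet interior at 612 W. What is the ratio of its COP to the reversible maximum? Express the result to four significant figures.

COP_actual = Q̇_C/Ẇ = 612.0/275.0 = 2.225.
In absolute terms T_C = 276.48 K and T_H = 294.82 K, so ΔT = 18.33 K.
COP_Carnot = T_C/ΔT = 276.48/18.33 = 15.08.
η_II = COP_actual/COP_Carnot = 2.225/15.08 = 0.1476.

0.1476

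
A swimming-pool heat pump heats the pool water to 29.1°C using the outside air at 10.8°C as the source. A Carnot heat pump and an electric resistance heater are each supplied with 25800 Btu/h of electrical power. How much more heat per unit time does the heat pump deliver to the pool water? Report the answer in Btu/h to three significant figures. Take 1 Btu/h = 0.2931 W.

In absolute terms T_C = 283.95 K and T_H = 302.25 K, so ΔT = 18.30 K.
COP_Carnot = T_H/ΔT = 302.25/18.30 = 16.52.
The heat pump delivers Q̇_H = COP × Ẇ = 426100 Btu/h; the resistance heater delivers Ẇ = 25800 Btu/h.
Extra = (COP − 1)·Ẇ = 400300 Btu/h.

400000 Btu/h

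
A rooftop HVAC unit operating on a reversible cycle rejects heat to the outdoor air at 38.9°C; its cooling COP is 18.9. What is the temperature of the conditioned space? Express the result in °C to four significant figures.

23.22 °C

For a Carnot refrigerator COP_R = T_C/(T_H − T_C), so T_C = COP·T_H/(1 + COP).
With T_H = 312.05 K, T_C = 18.9 × 312.05/19.90 = 296.37 K.
Converting, 296.37 K = 23.22°C.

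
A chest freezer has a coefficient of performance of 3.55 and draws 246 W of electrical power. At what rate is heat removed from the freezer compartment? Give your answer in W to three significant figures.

Q̇_C = COP × Ẇ = 3.55 × 246.0 = 873.3 W.

873 W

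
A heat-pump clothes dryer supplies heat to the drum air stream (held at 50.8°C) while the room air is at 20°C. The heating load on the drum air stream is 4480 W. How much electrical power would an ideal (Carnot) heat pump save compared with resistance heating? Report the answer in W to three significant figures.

In absolute terms T_C = 293.15 K and T_H = 323.95 K, so ΔT = 30.80 K.
COP_Carnot = T_H/ΔT = 323.95/30.80 = 10.52.
Resistance heating needs Ẇ_res = Q̇_H = 4480 W; the reversible heat pump needs only Ẇ_hp = Q̇_H/COP = 425.9 W.
Saving = 4480 − 425.9 = 4054 W.

4050 W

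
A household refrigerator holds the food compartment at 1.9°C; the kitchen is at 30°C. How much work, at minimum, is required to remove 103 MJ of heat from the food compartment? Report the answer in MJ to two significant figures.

In absolute terms T_C = 275.05 K and T_H = 303.15 K, so ΔT = 28.10 K.
The reversible limit is COP_R = T_C/ΔT = 9.788, so W_min = Q_C/COP = Q_C·ΔT/T_C.
W_min = 103.0 × 28.10/275.05 = 10.52 MJ.

11 MJ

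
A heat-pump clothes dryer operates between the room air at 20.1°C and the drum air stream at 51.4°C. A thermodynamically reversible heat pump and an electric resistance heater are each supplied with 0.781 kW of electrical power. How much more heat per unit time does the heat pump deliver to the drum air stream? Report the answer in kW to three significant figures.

7.32 kW

In absolute terms T_C = 293.25 K and T_H = 324.55 K, so ΔT = 31.30 K.
COP_Carnot = T_H/ΔT = 324.55/31.30 = 10.37.
The heat pump delivers Q̇_H = COP × Ẇ = 8.098 kW; the resistance heater delivers Ẇ = 0.7810 kW.
Extra = (COP − 1)·Ẇ = 7.317 kW.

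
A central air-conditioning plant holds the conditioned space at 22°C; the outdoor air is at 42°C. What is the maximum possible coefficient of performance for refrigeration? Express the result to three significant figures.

In absolute terms T_C = 295.15 K and T_H = 315.15 K, so ΔT = 20.00 K.
For a reversible cycle, COP_Carnot = T_C/ΔT = 295.15/20.00 = 14.76.

14.8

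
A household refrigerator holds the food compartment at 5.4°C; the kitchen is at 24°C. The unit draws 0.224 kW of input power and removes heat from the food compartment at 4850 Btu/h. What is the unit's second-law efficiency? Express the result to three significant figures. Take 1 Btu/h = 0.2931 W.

0.424

Converting, Q̇_C = 4850 Btu/h = 1.422 kW, so COP_actual = Q̇_C/Ẇ = 1.422/0.2240 = 6.346.
In absolute terms T_C = 278.55 K and T_H = 297.15 K, so ΔT = 18.60 K.
COP_Carnot = T_C/ΔT = 278.55/18.60 = 14.98.
η_II = COP_actual/COP_Carnot = 6.346/14.98 = 0.4238.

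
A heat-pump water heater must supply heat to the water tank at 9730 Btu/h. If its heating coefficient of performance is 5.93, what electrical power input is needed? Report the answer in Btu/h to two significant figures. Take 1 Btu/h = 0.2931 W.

Ẇ = Q̇_H/COP_HP = 9730/5.93 = 1641 Btu/h.

1600 Btu/h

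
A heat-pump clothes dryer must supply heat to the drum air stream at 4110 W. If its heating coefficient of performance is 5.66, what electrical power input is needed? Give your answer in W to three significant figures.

Ẇ = Q̇_H/COP_HP = 4110/5.66 = 726.1 W.

726 W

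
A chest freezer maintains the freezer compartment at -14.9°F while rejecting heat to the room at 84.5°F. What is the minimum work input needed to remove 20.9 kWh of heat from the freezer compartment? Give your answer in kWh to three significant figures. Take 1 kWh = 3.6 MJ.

4.67 kWh

In absolute terms T_C = 247.09 K and T_H = 302.32 K, so ΔT = 55.22 K.
The reversible limit is COP_R = T_C/ΔT = 4.475, so W_min = Q_C/COP = Q_C·ΔT/T_C.
W_min = 20.90 × 55.22/247.09 = 4.671 kWh.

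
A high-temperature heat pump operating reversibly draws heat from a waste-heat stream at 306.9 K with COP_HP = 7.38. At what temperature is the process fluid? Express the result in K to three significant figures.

355 K

COP_HP = T_H/(T_H − T_C) rearranges to T_H = COP·T_C/(COP − 1).
With T_C = 306.90 K, T_H = 7.38 × 306.90/6.380 = 355.00 K.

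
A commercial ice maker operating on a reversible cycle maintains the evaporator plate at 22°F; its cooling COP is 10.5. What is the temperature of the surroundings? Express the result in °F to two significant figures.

COP_R = T_C/(T_H − T_C) gives T_H − T_C = T_C/COP.
With T_C = 267.59 K, T_H = 267.59 × (1 + 1/10.5) = 293.08 K.
Converting, 293.08 K = 67.87°F.

68 °F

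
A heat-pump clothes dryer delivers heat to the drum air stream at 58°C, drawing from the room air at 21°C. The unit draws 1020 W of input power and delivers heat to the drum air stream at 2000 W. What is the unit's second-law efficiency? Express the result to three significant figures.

0.219

COP_actual = Q̇_H/Ẇ = 2000/1020 = 1.961.
In absolute terms T_C = 294.15 K and T_H = 331.15 K, so ΔT = 37.00 K.
COP_Carnot = T_H/ΔT = 331.15/37.00 = 8.950.
η_II = COP_actual/COP_Carnot = 1.961/8.950 = 0.2191.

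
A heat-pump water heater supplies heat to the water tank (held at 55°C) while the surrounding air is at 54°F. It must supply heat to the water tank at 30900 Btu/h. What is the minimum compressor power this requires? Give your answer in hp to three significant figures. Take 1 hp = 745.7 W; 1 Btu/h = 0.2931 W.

1.58 hp

In absolute terms T_C = 285.37 K and T_H = 328.15 K, so ΔT = 42.78 K.
COP_Carnot = T_H/ΔT = 328.15/42.78 = 7.671.
Ẇ_min = Q̇/COP_Carnot = 30900/7.671 = 4028 Btu/h = 1.583 hp.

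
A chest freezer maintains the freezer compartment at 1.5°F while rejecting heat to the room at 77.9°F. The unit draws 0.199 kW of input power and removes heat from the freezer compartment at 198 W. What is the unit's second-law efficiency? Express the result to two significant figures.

Converting, Q̇_C = 198.0 W = 0.1980 kW, so COP_actual = Q̇_C/Ẇ = 0.1980/0.1990 = 0.9950.
In absolute terms T_C = 256.21 K and T_H = 298.65 K, so ΔT = 42.44 K.
COP_Carnot = T_C/ΔT = 256.21/42.44 = 6.036.
η_II = COP_actual/COP_Carnot = 0.9950/6.036 = 0.1648.

0.16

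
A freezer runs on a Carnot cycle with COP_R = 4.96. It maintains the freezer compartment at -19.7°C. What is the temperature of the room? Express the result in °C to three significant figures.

COP_R = T_C/(T_H − T_C) gives T_H − T_C = T_C/COP.
With T_C = 253.45 K, T_H = 253.45 × (1 + 1/4.96) = 304.55 K.
Converting, 304.55 K = 31.40°C.

31.4 °C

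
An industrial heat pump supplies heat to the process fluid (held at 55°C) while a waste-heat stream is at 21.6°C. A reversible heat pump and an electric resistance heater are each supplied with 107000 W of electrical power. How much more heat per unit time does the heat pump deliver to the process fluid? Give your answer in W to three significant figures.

944000 W

In absolute terms T_C = 294.75 K and T_H = 328.15 K, so ΔT = 33.40 K.
COP_Carnot = T_H/ΔT = 328.15/33.40 = 9.825.
The heat pump delivers Q̇_H = COP × Ẇ = 1051000 W; the resistance heater delivers Ẇ = 107000 W.
Extra = (COP − 1)·Ẇ = 944300 W.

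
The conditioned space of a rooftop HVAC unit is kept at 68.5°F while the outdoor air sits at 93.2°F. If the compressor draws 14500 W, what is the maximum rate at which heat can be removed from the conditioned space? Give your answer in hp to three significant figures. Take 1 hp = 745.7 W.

In absolute terms T_C = 293.43 K and T_H = 307.15 K, so ΔT = 13.72 K.
COP_Carnot = T_C/ΔT = 293.43/13.72 = 21.38.
Q̇_max = COP_Carnot × Ẇ = 21.38 × 14500 W = 310100 W = 415.8 hp.

416 hp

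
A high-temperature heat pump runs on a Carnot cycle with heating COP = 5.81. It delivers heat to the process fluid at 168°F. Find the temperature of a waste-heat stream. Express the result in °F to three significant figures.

60.0 °F

COP_HP = T_H/(T_H − T_C) gives T_H − T_C = T_H/COP.
With T_H = 348.71 K, T_C = 348.71 × (1 − 1/5.81) = 288.69 K.
Converting, 288.69 K = 59.97°F.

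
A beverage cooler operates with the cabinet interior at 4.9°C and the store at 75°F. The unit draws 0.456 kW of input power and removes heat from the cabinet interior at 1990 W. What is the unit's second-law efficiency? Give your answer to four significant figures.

Converting, Q̇_C = 1990 W = 1.990 kW, so COP_actual = Q̇_C/Ẇ = 1.990/0.4560 = 4.364.
In absolute terms T_C = 278.05 K and T_H = 297.04 K, so ΔT = 18.99 K.
COP_Carnot = T_C/ΔT = 278.05/18.99 = 14.64.
η_II = COP_actual/COP_Carnot = 4.364/14.64 = 0.2980.

0.2980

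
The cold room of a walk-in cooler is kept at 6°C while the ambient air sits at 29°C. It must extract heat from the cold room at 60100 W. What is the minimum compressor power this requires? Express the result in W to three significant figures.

In absolute terms T_C = 279.15 K and T_H = 302.15 K, so ΔT = 23.00 K.
COP_Carnot = T_C/ΔT = 279.15/23.00 = 12.14.
Ẇ_min = Q̇/COP_Carnot = 60100/12.14 = 4952 W.

4950 W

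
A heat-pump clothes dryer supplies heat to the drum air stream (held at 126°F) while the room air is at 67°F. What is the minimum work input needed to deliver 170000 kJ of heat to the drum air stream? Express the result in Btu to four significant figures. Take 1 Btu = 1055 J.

In absolute terms T_C = 292.59 K and T_H = 325.37 K, so ΔT = 32.78 K.
The reversible limit is COP_HP = T_H/ΔT = 9.927, so W_min = Q_H/COP = Q_H·ΔT/T_H.
W_min = 170000 × 32.78/325.37 = 17130 kJ = 16230 Btu.

16230 Btu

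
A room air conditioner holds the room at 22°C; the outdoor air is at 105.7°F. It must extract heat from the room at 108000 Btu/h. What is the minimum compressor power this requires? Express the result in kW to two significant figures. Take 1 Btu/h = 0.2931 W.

2.0 kW

In absolute terms T_C = 295.15 K and T_H = 314.09 K, so ΔT = 18.94 K.
COP_Carnot = T_C/ΔT = 295.15/18.94 = 15.58.
Ẇ_min = Q̇/COP_Carnot = 108000/15.58 = 6932 Btu/h = 2.032 kW.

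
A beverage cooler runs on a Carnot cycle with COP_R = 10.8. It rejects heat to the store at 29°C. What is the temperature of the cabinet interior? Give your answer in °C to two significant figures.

For a Carnot refrigerator COP_R = T_C/(T_H − T_C), so T_C = COP·T_H/(1 + COP).
With T_H = 302.15 K, T_C = 10.8 × 302.15/11.80 = 276.54 K.
Converting, 276.54 K = 3.39°C.

3.4 °C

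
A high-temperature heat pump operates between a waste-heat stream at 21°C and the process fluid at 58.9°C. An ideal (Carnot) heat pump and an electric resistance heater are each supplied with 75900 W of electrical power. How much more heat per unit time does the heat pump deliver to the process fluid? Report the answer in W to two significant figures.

590000 W

In absolute terms T_C = 294.15 K and T_H = 332.05 K, so ΔT = 37.90 K.
COP_Carnot = T_H/ΔT = 332.05/37.90 = 8.761.
The heat pump delivers Q̇_H = COP × Ẇ = 665000 W; the resistance heater delivers Ẇ = 75900 W.
Extra = (COP − 1)·Ẇ = 589100 W.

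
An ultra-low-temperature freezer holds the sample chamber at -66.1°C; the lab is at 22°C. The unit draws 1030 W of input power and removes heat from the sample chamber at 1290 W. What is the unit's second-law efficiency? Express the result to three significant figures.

COP_actual = Q̇_C/Ẇ = 1290/1030 = 1.252.
In absolute terms T_C = 207.05 K and T_H = 295.15 K, so ΔT = 88.10 K.
COP_Carnot = T_C/ΔT = 207.05/88.10 = 2.350.
η_II = COP_actual/COP_Carnot = 1.252/2.350 = 0.5329.

0.533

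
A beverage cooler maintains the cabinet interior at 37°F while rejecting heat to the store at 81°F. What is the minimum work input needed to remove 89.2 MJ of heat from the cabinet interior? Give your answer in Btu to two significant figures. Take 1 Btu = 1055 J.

7500 Btu

In absolute terms T_C = 275.93 K and T_H = 300.37 K, so ΔT = 24.44 K.
The reversible limit is COP_R = T_C/ΔT = 11.29, so W_min = Q_C/COP = Q_C·ΔT/T_C.
W_min = 89.20 × 24.44/275.93 = 7.902 MJ = 7490 Btu.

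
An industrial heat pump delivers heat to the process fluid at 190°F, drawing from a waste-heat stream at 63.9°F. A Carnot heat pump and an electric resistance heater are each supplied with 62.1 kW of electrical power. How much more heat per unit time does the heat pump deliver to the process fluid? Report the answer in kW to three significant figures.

258 kW

In absolute terms T_C = 290.87 K and T_H = 360.93 K, so ΔT = 70.06 K.
COP_Carnot = T_H/ΔT = 360.93/70.06 = 5.152.
The heat pump delivers Q̇_H = COP × Ẇ = 319.9 kW; the resistance heater delivers Ẇ = 62.10 kW.
Extra = (COP − 1)·Ẇ = 257.8 kW.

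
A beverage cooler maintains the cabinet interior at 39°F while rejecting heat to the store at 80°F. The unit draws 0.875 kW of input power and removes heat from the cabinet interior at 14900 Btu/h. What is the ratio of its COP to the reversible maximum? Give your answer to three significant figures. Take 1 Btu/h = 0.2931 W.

0.410

Converting, Q̇_C = 14900 Btu/h = 4.367 kW, so COP_actual = Q̇_C/Ẇ = 4.367/0.8750 = 4.991.
In absolute terms T_C = 277.04 K and T_H = 299.82 K, so ΔT = 22.78 K.
COP_Carnot = T_C/ΔT = 277.04/22.78 = 12.16.
η_II = COP_actual/COP_Carnot = 4.991/12.16 = 0.4104.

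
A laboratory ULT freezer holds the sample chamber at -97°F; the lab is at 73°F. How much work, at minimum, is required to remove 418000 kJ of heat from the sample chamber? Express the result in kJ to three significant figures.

In absolute terms T_C = 201.48 K and T_H = 295.93 K, so ΔT = 94.44 K.
The reversible limit is COP_R = T_C/ΔT = 2.133, so W_min = Q_C/COP = Q_C·ΔT/T_C.
W_min = 418000 × 94.44/201.48 = 195900 kJ.

196000 kJ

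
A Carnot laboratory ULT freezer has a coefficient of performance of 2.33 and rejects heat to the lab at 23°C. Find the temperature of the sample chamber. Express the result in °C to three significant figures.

-65.9 °C

For a Carnot refrigerator COP_R = T_C/(T_H − T_C), so T_C = COP·T_H/(1 + COP).
With T_H = 296.15 K, T_C = 2.33 × 296.15/3.330 = 207.22 K.
Converting, 207.22 K = -65.93°C.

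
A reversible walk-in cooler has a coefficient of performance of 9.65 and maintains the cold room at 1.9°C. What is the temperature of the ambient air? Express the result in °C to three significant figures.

COP_R = T_C/(T_H − T_C) gives T_H − T_C = T_C/COP.
With T_C = 275.05 K, T_H = 275.05 × (1 + 1/9.65) = 303.55 K.
Converting, 303.55 K = 30.40°C.

30.4 °C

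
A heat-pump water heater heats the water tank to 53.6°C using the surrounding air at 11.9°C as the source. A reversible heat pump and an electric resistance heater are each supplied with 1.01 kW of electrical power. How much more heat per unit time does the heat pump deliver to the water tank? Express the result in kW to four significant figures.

In absolute terms T_C = 285.05 K and T_H = 326.75 K, so ΔT = 41.70 K.
COP_Carnot = T_H/ΔT = 326.75/41.70 = 7.836.
The heat pump delivers Q̇_H = COP × Ẇ = 7.914 kW; the resistance heater delivers Ẇ = 1.010 kW.
Extra = (COP − 1)·Ẇ = 6.904 kW.

6.904 kW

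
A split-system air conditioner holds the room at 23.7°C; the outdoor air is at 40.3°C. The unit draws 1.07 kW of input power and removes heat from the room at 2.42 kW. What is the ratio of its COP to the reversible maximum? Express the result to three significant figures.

COP_actual = Q̇_C/Ẇ = 2.420/1.070 = 2.262.
In absolute terms T_C = 296.85 K and T_H = 313.45 K, so ΔT = 16.60 K.
COP_Carnot = T_C/ΔT = 296.85/16.60 = 17.88.
η_II = COP_actual/COP_Carnot = 2.262/17.88 = 0.1265.

0.126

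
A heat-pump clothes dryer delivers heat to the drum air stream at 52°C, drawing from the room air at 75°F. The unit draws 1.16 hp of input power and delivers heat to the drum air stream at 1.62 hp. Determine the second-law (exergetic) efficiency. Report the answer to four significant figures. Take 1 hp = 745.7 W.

COP_actual = Q̇_H/Ẇ = 1.620/1.160 = 1.397.
In absolute terms T_C = 297.04 K and T_H = 325.15 K, so ΔT = 28.11 K.
COP_Carnot = T_H/ΔT = 325.15/28.11 = 11.57.
η_II = COP_actual/COP_Carnot = 1.397/11.57 = 0.1207.

0.1207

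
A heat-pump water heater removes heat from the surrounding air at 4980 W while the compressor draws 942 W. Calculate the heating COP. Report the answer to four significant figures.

The first law gives Q̇_H = Q̇_C + Ẇ, so the three rates are Q̇_C = 4980, Q̇_H = 5922, Ẇ = 942.0 W.
COP_HP = Q̇_H/Ẇ = 5922/942.0 = 6.287.

6.287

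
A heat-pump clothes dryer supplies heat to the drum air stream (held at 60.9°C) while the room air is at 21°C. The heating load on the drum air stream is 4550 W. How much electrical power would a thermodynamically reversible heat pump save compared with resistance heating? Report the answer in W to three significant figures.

4010 W

In absolute terms T_C = 294.15 K and T_H = 334.05 K, so ΔT = 39.90 K.
COP_Carnot = T_H/ΔT = 334.05/39.90 = 8.372.
Resistance heating needs Ẇ_res = Q̇_H = 4550 W; the reversible heat pump needs only Ẇ_hp = Q̇_H/COP = 543.5 W.
Saving = 4550 − 543.5 = 4007 W.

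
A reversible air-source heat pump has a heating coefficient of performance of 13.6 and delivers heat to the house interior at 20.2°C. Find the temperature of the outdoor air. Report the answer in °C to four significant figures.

-1.370 °C

COP_HP = T_H/(T_H − T_C) gives T_H − T_C = T_H/COP.
With T_H = 293.35 K, T_C = 293.35 × (1 − 1/13.6) = 271.78 K.
Converting, 271.78 K = -1.37°C.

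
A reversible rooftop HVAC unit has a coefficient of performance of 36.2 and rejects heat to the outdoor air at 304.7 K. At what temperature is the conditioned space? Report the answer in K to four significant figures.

296.5 K

For a Carnot refrigerator COP_R = T_C/(T_H − T_C), so T_C = COP·T_H/(1 + COP).
With T_H = 304.70 K, T_C = 36.2 × 304.70/37.20 = 296.51 K.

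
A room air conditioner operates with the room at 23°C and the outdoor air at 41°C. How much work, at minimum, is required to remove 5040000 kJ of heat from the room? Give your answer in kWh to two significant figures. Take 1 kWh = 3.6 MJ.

85 kWh

In absolute terms T_C = 296.15 K and T_H = 314.15 K, so ΔT = 18.00 K.
The reversible limit is COP_R = T_C/ΔT = 16.45, so W_min = Q_C/COP = Q_C·ΔT/T_C.
W_min = 5040000 × 18.00/296.15 = 306300 kJ = 85.09 kWh.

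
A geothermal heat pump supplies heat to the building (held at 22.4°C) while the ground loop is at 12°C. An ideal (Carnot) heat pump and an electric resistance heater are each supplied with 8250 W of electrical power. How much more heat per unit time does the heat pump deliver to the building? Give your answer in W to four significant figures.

In absolute terms T_C = 285.15 K and T_H = 295.55 K, so ΔT = 10.40 K.
COP_Carnot = T_H/ΔT = 295.55/10.40 = 28.42.
The heat pump delivers Q̇_H = COP × Ẇ = 234500 W; the resistance heater delivers Ẇ = 8250 W.
Extra = (COP − 1)·Ẇ = 226200 W.

226200 W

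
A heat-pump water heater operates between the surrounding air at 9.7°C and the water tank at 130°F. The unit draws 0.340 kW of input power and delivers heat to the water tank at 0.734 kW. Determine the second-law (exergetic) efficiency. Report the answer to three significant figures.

0.295

COP_actual = Q̇_H/Ẇ = 0.7340/0.3400 = 2.159.
In absolute terms T_C = 282.85 K and T_H = 327.59 K, so ΔT = 44.74 K.
COP_Carnot = T_H/ΔT = 327.59/44.74 = 7.321.
η_II = COP_actual/COP_Carnot = 2.159/7.321 = 0.2949.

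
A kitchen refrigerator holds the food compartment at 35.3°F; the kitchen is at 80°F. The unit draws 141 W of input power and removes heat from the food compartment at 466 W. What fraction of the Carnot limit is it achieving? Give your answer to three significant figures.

0.298

COP_actual = Q̇_C/Ẇ = 466.0/141.0 = 3.305.
In absolute terms T_C = 274.98 K and T_H = 299.82 K, so ΔT = 24.83 K.
COP_Carnot = T_C/ΔT = 274.98/24.83 = 11.07.
η_II = COP_actual/COP_Carnot = 3.305/11.07 = 0.2985.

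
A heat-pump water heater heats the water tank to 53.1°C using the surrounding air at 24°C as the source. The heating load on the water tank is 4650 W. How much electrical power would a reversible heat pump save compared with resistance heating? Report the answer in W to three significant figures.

4240 W

In absolute terms T_C = 297.15 K and T_H = 326.25 K, so ΔT = 29.10 K.
COP_Carnot = T_H/ΔT = 326.25/29.10 = 11.21.
Resistance heating needs Ẇ_res = Q̇_H = 4650 W; the reversible heat pump needs only Ẇ_hp = Q̇_H/COP = 414.8 W.
Saving = 4650 − 414.8 = 4235 W.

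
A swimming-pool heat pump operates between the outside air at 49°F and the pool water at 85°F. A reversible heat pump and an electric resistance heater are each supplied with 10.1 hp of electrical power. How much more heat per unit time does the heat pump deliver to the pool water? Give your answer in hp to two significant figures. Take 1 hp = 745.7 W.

In absolute terms T_C = 282.59 K and T_H = 302.59 K, so ΔT = 20.00 K.
COP_Carnot = T_H/ΔT = 302.59/20.00 = 15.13.
The heat pump delivers Q̇_H = COP × Ẇ = 152.8 hp; the resistance heater delivers Ẇ = 10.10 hp.
Extra = (COP − 1)·Ẇ = 142.7 hp.

140 hp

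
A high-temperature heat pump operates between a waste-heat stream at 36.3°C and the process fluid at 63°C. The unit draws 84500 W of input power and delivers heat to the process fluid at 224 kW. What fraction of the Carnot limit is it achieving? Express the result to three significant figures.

Converting, Q̇_H = 224.0 kW = 224000 W, so COP_actual = Q̇_H/Ẇ = 224000/84500 = 2.651.
In absolute terms T_C = 309.45 K and T_H = 336.15 K, so ΔT = 26.70 K.
COP_Carnot = T_H/ΔT = 336.15/26.70 = 12.59.
η_II = COP_actual/COP_Carnot = 2.651/12.59 = 0.2106.

0.211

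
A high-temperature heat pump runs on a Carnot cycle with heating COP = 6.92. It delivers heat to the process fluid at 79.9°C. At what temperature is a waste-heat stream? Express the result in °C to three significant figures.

COP_HP = T_H/(T_H − T_C) gives T_H − T_C = T_H/COP.
With T_H = 353.05 K, T_C = 353.05 × (1 − 1/6.92) = 302.03 K.
Converting, 302.03 K = 28.88°C.

28.9 °C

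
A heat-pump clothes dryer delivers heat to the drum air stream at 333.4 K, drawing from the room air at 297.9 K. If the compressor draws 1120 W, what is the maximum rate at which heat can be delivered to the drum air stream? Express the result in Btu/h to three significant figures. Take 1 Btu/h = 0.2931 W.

The reservoir spacing is ΔT = 333.4 − 297.9 = 35.50 K.
COP_Carnot = T_H/ΔT = 333.40/35.50 = 9.392.
Q̇_max = COP_Carnot × Ẇ = 9.392 × 1120 W = 10520 W = 35890 Btu/h.

35900 Btu/h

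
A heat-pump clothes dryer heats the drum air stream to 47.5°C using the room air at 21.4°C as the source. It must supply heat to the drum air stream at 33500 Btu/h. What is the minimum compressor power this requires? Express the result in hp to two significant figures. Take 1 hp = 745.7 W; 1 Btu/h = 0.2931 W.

1.1 hp

In absolute terms T_C = 294.55 K and T_H = 320.65 K, so ΔT = 26.10 K.
COP_Carnot = T_H/ΔT = 320.65/26.10 = 12.29.
Ẇ_min = Q̇/COP_Carnot = 33500/12.29 = 2727 Btu/h = 1.072 hp.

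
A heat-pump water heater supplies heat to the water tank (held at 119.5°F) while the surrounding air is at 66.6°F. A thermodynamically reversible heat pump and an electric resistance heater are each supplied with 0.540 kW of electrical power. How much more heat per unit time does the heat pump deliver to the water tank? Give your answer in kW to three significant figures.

5.37 kW

In absolute terms T_C = 292.37 K and T_H = 321.76 K, so ΔT = 29.39 K.
COP_Carnot = T_H/ΔT = 321.76/29.39 = 10.95.
The heat pump delivers Q̇_H = COP × Ẇ = 5.912 kW; the resistance heater delivers Ẇ = 0.5400 kW.
Extra = (COP − 1)·Ẇ = 5.372 kW.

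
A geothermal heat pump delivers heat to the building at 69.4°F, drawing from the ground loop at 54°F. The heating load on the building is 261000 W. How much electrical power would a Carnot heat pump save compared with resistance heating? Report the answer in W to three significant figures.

In absolute terms T_C = 285.37 K and T_H = 293.93 K, so ΔT = 8.556 K.
COP_Carnot = T_H/ΔT = 293.93/8.556 = 34.36.
Resistance heating needs Ẇ_res = Q̇_H = 261000 W; the reversible heat pump needs only Ẇ_hp = Q̇_H/COP = 7597 W.
Saving = 261000 − 7597 = 253400 W.

253000 W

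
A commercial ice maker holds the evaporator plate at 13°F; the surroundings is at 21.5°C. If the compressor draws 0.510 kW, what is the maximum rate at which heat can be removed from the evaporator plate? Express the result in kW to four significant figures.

4.178 kW

In absolute terms T_C = 262.59 K and T_H = 294.65 K, so ΔT = 32.06 K.
COP_Carnot = T_C/ΔT = 262.59/32.06 = 8.192.
Q̇_max = COP_Carnot × Ẇ = 8.192 × 0.5100 kW = 4.178 kW.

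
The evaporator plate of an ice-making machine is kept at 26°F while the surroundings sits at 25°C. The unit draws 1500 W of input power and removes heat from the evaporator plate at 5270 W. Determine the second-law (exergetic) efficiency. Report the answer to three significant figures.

0.369

COP_actual = Q̇_C/Ẇ = 5270/1500 = 3.513.
In absolute terms T_C = 269.82 K and T_H = 298.15 K, so ΔT = 28.33 K.
COP_Carnot = T_C/ΔT = 269.82/28.33 = 9.523.
η_II = COP_actual/COP_Carnot = 3.513/9.523 = 0.3689.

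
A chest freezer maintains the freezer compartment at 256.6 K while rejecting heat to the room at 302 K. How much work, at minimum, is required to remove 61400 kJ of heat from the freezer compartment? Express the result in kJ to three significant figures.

10900 kJ

The reservoir spacing is ΔT = 302 − 256.6 = 45.40 K.
The reversible limit is COP_R = T_C/ΔT = 5.652, so W_min = Q_C/COP = Q_C·ΔT/T_C.
W_min = 61400 × 45.40/256.60 = 10860 kJ.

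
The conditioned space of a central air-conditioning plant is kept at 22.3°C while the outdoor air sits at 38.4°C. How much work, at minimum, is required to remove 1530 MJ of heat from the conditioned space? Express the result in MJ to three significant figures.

In absolute terms T_C = 295.45 K and T_H = 311.55 K, so ΔT = 16.10 K.
The reversible limit is COP_R = T_C/ΔT = 18.35, so W_min = Q_C/COP = Q_C·ΔT/T_C.
W_min = 1530 × 16.10/295.45 = 83.37 MJ.

83.4 MJ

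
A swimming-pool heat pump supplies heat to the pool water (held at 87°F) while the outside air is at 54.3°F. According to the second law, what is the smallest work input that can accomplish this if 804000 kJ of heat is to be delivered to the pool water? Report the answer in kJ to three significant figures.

48100 kJ

In absolute terms T_C = 285.54 K and T_H = 303.71 K, so ΔT = 18.17 K.
The reversible limit is COP_HP = T_H/ΔT = 16.72, so W_min = Q_H/COP = Q_H·ΔT/T_H.
W_min = 804000 × 18.17/303.71 = 48090 kJ.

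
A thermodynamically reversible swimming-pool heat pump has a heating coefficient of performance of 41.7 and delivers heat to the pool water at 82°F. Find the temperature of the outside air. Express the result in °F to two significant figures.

COP_HP = T_H/(T_H − T_C) gives T_H − T_C = T_H/COP.
With T_H = 300.93 K, T_C = 300.93 × (1 − 1/41.7) = 293.71 K.
Converting, 293.71 K = 69.01°F.

69 °F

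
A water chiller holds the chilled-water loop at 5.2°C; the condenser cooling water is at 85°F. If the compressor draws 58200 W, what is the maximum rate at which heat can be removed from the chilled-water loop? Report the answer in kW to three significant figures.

In absolute terms T_C = 278.35 K and T_H = 302.59 K, so ΔT = 24.24 K.
COP_Carnot = T_C/ΔT = 278.35/24.24 = 11.48.
Q̇_max = COP_Carnot × Ẇ = 11.48 × 58200 W = 668200 W = 668.2 kW.

668 kW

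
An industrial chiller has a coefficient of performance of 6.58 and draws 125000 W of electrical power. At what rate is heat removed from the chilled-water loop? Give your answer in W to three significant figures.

823000 W

Q̇_C = COP × Ẇ = 6.58 × 125000 = 822500 W.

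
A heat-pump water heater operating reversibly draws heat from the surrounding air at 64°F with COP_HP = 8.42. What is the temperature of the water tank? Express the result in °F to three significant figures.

135 °F

COP_HP = T_H/(T_H − T_C) rearranges to T_H = COP·T_C/(COP − 1).
With T_C = 290.93 K, T_H = 8.42 × 290.93/7.420 = 330.14 K.
Converting, 330.14 K = 134.58°F.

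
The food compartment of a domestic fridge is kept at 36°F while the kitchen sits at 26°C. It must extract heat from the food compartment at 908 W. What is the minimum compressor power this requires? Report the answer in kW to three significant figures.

0.0784 kW

In absolute terms T_C = 275.37 K and T_H = 299.15 K, so ΔT = 23.78 K.
COP_Carnot = T_C/ΔT = 275.37/23.78 = 11.58.
Ẇ_min = Q̇/COP_Carnot = 908.0/11.58 = 78.40 W = 0.07840 kW.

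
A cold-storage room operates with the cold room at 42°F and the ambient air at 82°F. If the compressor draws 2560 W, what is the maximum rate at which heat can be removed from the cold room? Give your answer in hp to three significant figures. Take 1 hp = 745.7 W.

In absolute terms T_C = 278.71 K and T_H = 300.93 K, so ΔT = 22.22 K.
COP_Carnot = T_C/ΔT = 278.71/22.22 = 12.54.
Q̇_max = COP_Carnot × Ẇ = 12.54 × 2560 W = 32110 W = 43.06 hp.

43.1 hp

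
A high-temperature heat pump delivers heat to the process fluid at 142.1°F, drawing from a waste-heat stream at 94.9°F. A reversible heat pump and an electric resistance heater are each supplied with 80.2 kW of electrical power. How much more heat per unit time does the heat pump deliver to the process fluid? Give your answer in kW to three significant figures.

In absolute terms T_C = 308.09 K and T_H = 334.32 K, so ΔT = 26.22 K.
COP_Carnot = T_H/ΔT = 334.32/26.22 = 12.75.
The heat pump delivers Q̇_H = COP × Ẇ = 1022 kW; the resistance heater delivers Ẇ = 80.20 kW.
Extra = (COP − 1)·Ẇ = 942.3 kW.

942 kW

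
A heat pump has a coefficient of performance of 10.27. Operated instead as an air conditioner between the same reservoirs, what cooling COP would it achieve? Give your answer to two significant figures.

Since Q_H = Q_C + W for any cycle, COP_R = Q_C/W = Q_H/W − 1.
COP_R = 10.27 − 1 = 9.27.

9.3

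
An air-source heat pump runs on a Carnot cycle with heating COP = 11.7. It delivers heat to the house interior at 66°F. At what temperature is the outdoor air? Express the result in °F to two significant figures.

21 °F

COP_HP = T_H/(T_H − T_C) gives T_H − T_C = T_H/COP.
With T_H = 292.04 K, T_C = 292.04 × (1 − 1/11.7) = 267.08 K.
Converting, 267.08 K = 21.07°F.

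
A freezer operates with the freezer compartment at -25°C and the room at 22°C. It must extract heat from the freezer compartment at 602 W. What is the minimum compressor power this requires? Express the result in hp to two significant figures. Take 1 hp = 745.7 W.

In absolute terms T_C = 248.15 K and T_H = 295.15 K, so ΔT = 47.00 K.
COP_Carnot = T_C/ΔT = 248.15/47.00 = 5.280.
Ẇ_min = Q̇/COP_Carnot = 602.0/5.280 = 114.0 W = 0.1529 hp.

0.15 hp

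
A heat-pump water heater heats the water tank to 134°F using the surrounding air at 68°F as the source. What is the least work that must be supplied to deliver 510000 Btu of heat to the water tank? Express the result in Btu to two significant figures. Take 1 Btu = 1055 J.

57000 Btu

In absolute terms T_C = 293.15 K and T_H = 329.82 K, so ΔT = 36.67 K.
The reversible limit is COP_HP = T_H/ΔT = 8.995, so W_min = Q_H/COP = Q_H·ΔT/T_H.
W_min = 510000 × 36.67/329.82 = 56700 Btu.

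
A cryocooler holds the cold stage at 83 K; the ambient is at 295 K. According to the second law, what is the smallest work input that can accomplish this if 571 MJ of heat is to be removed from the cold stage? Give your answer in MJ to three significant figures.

The reservoir spacing is ΔT = 295 − 83 = 212.0 K.
The reversible limit is COP_R = T_C/ΔT = 0.3915, so W_min = Q_C/COP = Q_C·ΔT/T_C.
W_min = 571.0 × 212.0/83.00 = 1458 MJ.

1460 MJ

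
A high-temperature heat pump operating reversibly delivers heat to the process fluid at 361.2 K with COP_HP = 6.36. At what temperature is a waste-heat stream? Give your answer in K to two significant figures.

300 K

COP_HP = T_H/(T_H − T_C) gives T_H − T_C = T_H/COP.
With T_H = 361.20 K, T_C = 361.20 × (1 − 1/6.36) = 304.41 K.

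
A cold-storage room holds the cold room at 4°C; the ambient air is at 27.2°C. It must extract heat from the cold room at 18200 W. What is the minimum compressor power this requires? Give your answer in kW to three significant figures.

1.52 kW

In absolute terms T_C = 277.15 K and T_H = 300.35 K, so ΔT = 23.20 K.
COP_Carnot = T_C/ΔT = 277.15/23.20 = 11.95.
Ẇ_min = Q̇/COP_Carnot = 18200/11.95 = 1524 W = 1.524 kW.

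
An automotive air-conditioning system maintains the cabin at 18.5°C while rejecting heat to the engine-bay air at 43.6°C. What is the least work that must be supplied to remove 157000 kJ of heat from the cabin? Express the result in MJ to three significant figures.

13.5 MJ

In absolute terms T_C = 291.65 K and T_H = 316.75 K, so ΔT = 25.10 K.
The reversible limit is COP_R = T_C/ΔT = 11.62, so W_min = Q_C/COP = Q_C·ΔT/T_C.
W_min = 157000 × 25.10/291.65 = 13510 kJ = 13.51 MJ.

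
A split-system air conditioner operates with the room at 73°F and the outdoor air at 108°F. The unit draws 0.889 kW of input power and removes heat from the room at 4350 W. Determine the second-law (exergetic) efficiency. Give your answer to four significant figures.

0.3215

Converting, Q̇_C = 4350 W = 4.350 kW, so COP_actual = Q̇_C/Ẇ = 4.350/0.8890 = 4.893.
In absolute terms T_C = 295.93 K and T_H = 315.37 K, so ΔT = 19.44 K.
COP_Carnot = T_C/ΔT = 295.93/19.44 = 15.22.
η_II = COP_actual/COP_Carnot = 4.893/15.22 = 0.3215.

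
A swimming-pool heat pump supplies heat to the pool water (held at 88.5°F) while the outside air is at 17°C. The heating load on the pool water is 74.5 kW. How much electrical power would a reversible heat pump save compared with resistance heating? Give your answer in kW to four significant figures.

70.98 kW

In absolute terms T_C = 290.15 K and T_H = 304.54 K, so ΔT = 14.39 K.
COP_Carnot = T_H/ΔT = 304.54/14.39 = 21.16.
Resistance heating needs Ẇ_res = Q̇_H = 74.50 kW; the reversible heat pump needs only Ẇ_hp = Q̇_H/COP = 3.520 kW.
Saving = 74.50 − 3.520 = 70.98 kW.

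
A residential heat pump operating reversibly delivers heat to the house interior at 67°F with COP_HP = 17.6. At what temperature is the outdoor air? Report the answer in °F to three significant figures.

37.1 °F

COP_HP = T_H/(T_H − T_C) gives T_H − T_C = T_H/COP.
With T_H = 292.59 K, T_C = 292.59 × (1 − 1/17.6) = 275.97 K.
Converting, 275.97 K = 37.08°F.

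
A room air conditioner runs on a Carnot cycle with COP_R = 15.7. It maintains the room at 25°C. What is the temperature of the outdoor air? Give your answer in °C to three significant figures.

44.0 °C

COP_R = T_C/(T_H − T_C) gives T_H − T_C = T_C/COP.
With T_C = 298.15 K, T_H = 298.15 × (1 + 1/15.7) = 317.14 K.
Converting, 317.14 K = 43.99°C.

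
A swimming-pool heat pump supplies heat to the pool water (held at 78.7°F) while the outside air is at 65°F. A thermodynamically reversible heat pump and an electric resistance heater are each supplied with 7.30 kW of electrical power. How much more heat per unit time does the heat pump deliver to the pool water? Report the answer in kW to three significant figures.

280 kW

In absolute terms T_C = 291.48 K and T_H = 299.09 K, so ΔT = 7.611 K.
COP_Carnot = T_H/ΔT = 299.09/7.611 = 39.30.
The heat pump delivers Q̇_H = COP × Ẇ = 286.9 kW; the resistance heater delivers Ẇ = 7.300 kW.
Extra = (COP − 1)·Ẇ = 279.6 kW.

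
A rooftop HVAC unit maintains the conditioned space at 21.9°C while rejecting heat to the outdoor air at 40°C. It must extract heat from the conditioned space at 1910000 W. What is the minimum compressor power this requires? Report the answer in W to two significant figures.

In absolute terms T_C = 295.05 K and T_H = 313.15 K, so ΔT = 18.10 K.
COP_Carnot = T_C/ΔT = 295.05/18.10 = 16.30.
Ẇ_min = Q̇/COP_Carnot = 1910000/16.30 = 117200 W.

120000 W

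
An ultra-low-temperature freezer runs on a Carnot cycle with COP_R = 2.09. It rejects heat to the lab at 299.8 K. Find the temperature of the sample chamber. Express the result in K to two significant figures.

200 K

For a Carnot refrigerator COP_R = T_C/(T_H − T_C), so T_C = COP·T_H/(1 + COP).
With T_H = 299.80 K, T_C = 2.09 × 299.80/3.090 = 202.78 K.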